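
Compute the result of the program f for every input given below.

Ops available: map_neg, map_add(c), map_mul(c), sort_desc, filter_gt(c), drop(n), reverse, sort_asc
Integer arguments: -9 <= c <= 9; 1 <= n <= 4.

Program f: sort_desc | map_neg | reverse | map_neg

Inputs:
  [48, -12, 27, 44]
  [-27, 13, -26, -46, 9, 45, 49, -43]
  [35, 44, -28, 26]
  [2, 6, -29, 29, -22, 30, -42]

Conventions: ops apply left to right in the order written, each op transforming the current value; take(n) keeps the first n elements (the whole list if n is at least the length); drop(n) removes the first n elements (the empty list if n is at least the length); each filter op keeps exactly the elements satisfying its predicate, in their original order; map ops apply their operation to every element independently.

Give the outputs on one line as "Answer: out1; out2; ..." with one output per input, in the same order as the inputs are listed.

[-12, 27, 44, 48]; [-46, -43, -27, -26, 9, 13, 45, 49]; [-28, 26, 35, 44]; [-42, -29, -22, 2, 6, 29, 30]

Execution, op by op:
  [48, -12, 27, 44] -> [48, 44, 27, -12] -> [-48, -44, -27, 12] -> [12, -27, -44, -48] -> [-12, 27, 44, 48]
  [-27, 13, -26, -46, 9, 45, 49, -43] -> [49, 45, 13, 9, -26, -27, -43, -46] -> [-49, -45, -13, -9, 26, 27, 43, 46] -> [46, 43, 27, 26, -9, -13, -45, -49] -> [-46, -43, -27, -26, 9, 13, 45, 49]
  [35, 44, -28, 26] -> [44, 35, 26, -28] -> [-44, -35, -26, 28] -> [28, -26, -35, -44] -> [-28, 26, 35, 44]
  [2, 6, -29, 29, -22, 30, -42] -> [30, 29, 6, 2, -22, -29, -42] -> [-30, -29, -6, -2, 22, 29, 42] -> [42, 29, 22, -2, -6, -29, -30] -> [-42, -29, -22, 2, 6, 29, 30]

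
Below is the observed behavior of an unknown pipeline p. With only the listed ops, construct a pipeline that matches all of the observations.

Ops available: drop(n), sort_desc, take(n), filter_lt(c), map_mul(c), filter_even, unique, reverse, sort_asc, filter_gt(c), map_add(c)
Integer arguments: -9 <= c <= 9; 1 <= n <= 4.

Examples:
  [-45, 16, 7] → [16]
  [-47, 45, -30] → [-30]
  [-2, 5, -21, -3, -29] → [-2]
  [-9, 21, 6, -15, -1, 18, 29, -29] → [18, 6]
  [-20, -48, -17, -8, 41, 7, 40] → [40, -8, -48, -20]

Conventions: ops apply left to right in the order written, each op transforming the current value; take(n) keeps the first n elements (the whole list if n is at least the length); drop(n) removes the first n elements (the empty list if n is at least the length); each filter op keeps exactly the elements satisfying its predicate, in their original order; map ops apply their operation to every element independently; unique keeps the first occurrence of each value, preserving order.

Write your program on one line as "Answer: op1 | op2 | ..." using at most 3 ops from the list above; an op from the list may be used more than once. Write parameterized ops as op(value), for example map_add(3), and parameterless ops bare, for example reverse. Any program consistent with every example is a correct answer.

reverse | filter_even

Check, running the answer program on each example:
  [-45, 16, 7] -> [7, 16, -45] -> [16]
  [-47, 45, -30] -> [-30, 45, -47] -> [-30]
  [-2, 5, -21, -3, -29] -> [-29, -3, -21, 5, -2] -> [-2]
  [-9, 21, 6, -15, -1, 18, 29, -29] -> [-29, 29, 18, -1, -15, 6, 21, -9] -> [18, 6]
  [-20, -48, -17, -8, 41, 7, 40] -> [40, 7, 41, -8, -17, -48, -20] -> [40, -8, -48, -20]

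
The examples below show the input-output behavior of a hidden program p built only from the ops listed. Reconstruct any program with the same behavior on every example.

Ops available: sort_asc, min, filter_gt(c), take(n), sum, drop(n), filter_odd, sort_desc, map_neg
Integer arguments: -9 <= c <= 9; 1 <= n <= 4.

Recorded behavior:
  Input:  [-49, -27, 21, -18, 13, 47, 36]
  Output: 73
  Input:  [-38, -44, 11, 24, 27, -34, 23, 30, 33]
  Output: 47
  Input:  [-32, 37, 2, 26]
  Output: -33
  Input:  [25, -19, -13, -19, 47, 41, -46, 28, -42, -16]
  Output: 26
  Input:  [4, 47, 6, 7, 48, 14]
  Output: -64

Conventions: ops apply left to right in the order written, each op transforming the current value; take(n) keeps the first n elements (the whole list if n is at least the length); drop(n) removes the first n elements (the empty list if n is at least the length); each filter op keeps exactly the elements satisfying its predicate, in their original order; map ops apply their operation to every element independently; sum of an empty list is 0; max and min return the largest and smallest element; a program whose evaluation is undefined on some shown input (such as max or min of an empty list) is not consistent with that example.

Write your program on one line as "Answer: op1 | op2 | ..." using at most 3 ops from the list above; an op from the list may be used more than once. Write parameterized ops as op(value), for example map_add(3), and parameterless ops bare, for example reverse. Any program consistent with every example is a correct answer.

take(4) | map_neg | sum

Check, running the answer program on each example:
  [-49, -27, 21, -18, 13, 47, 36] -> [-49, -27, 21, -18] -> [49, 27, -21, 18] -> 73
  [-38, -44, 11, 24, 27, -34, 23, 30, 33] -> [-38, -44, 11, 24] -> [38, 44, -11, -24] -> 47
  [-32, 37, 2, 26] -> [-32, 37, 2, 26] -> [32, -37, -2, -26] -> -33
  [25, -19, -13, -19, 47, 41, -46, 28, -42, -16] -> [25, -19, -13, -19] -> [-25, 19, 13, 19] -> 26
  [4, 47, 6, 7, 48, 14] -> [4, 47, 6, 7] -> [-4, -47, -6, -7] -> -64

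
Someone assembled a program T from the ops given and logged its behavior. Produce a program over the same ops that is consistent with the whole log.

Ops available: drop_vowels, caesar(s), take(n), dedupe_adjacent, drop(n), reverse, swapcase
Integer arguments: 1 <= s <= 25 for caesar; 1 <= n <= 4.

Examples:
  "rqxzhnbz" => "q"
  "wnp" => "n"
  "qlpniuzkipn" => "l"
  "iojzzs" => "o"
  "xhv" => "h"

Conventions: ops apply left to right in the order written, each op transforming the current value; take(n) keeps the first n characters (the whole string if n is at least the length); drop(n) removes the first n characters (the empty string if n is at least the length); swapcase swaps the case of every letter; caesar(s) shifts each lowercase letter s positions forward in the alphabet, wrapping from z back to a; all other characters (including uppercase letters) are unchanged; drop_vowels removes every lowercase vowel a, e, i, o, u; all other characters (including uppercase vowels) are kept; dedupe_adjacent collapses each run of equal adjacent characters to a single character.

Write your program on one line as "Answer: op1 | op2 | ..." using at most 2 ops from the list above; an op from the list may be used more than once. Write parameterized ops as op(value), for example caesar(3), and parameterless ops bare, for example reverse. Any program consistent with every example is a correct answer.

drop(1) | take(1)

Check, running the answer program on each example:
  "rqxzhnbz" -> "qxzhnbz" -> "q"
  "wnp" -> "np" -> "n"
  "qlpniuzkipn" -> "lpniuzkipn" -> "l"
  "iojzzs" -> "ojzzs" -> "o"
  "xhv" -> "hv" -> "h"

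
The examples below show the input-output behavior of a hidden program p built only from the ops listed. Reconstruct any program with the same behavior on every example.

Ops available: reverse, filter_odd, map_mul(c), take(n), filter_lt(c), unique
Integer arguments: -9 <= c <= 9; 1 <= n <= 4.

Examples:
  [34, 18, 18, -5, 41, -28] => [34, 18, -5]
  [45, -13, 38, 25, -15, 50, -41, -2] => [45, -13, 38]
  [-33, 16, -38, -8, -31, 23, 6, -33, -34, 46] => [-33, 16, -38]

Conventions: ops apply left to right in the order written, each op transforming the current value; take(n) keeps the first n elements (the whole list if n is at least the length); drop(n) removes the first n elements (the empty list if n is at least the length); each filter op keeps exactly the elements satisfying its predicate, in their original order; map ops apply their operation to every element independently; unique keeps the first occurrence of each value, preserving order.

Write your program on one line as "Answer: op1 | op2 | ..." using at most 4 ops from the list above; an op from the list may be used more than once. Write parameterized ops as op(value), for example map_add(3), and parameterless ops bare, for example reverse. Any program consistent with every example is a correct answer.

take(4) | unique | take(3)

Check, running the answer program on each example:
  [34, 18, 18, -5, 41, -28] -> [34, 18, 18, -5] -> [34, 18, -5] -> [34, 18, -5]
  [45, -13, 38, 25, -15, 50, -41, -2] -> [45, -13, 38, 25] -> [45, -13, 38, 25] -> [45, -13, 38]
  [-33, 16, -38, -8, -31, 23, 6, -33, -34, 46] -> [-33, 16, -38, -8] -> [-33, 16, -38, -8] -> [-33, 16, -38]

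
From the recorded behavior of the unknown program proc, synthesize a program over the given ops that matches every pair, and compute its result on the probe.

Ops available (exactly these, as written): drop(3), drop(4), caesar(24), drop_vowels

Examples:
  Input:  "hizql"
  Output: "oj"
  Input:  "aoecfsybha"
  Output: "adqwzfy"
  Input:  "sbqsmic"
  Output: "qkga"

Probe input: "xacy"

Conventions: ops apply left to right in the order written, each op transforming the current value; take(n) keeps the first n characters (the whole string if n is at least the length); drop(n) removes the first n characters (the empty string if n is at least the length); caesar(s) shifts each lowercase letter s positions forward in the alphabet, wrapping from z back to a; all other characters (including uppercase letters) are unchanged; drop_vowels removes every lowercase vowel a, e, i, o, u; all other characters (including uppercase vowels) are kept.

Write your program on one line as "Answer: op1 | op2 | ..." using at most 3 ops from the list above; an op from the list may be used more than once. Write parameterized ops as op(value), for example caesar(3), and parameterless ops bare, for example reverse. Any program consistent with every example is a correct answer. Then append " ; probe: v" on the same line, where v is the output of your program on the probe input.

drop(3) | caesar(24) ; probe: "w"

Check, running the answer program on each example:
  "hizql" -> "ql" -> "oj"
  "aoecfsybha" -> "cfsybha" -> "adqwzfy"
  "sbqsmic" -> "smic" -> "qkga"
  probe: "xacy" -> "y" -> "w"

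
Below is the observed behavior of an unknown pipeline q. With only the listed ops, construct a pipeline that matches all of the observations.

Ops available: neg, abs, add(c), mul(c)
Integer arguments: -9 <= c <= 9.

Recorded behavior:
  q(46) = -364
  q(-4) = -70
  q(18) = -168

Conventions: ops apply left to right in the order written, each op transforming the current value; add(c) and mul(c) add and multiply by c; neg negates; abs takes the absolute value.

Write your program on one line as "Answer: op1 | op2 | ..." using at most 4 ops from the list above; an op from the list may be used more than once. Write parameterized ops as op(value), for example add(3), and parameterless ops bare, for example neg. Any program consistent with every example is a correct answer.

abs | add(6) | neg | mul(7)

Check, running the answer program on each example:
  46 -> 46 -> 52 -> -52 -> -364
  -4 -> 4 -> 10 -> -10 -> -70
  18 -> 18 -> 24 -> -24 -> -168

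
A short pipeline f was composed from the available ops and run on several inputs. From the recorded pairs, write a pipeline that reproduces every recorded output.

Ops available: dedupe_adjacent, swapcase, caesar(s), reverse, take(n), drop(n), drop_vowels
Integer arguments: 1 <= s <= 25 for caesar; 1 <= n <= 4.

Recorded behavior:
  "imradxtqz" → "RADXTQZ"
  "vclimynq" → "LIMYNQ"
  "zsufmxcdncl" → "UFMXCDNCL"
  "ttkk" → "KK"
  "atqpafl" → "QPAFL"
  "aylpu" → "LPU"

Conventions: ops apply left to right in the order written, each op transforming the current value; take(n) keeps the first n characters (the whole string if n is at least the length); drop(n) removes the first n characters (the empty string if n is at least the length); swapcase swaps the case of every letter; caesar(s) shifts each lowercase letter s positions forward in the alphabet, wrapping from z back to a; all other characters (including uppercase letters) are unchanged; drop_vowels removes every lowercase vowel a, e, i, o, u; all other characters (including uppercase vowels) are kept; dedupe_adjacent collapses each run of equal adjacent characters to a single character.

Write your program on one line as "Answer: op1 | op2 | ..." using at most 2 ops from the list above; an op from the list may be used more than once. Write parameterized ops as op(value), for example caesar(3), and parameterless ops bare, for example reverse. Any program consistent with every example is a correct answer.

swapcase | drop(2)

Check, running the answer program on each example:
  "imradxtqz" -> "IMRADXTQZ" -> "RADXTQZ"
  "vclimynq" -> "VCLIMYNQ" -> "LIMYNQ"
  "zsufmxcdncl" -> "ZSUFMXCDNCL" -> "UFMXCDNCL"
  "ttkk" -> "TTKK" -> "KK"
  "atqpafl" -> "ATQPAFL" -> "QPAFL"
  "aylpu" -> "AYLPU" -> "LPU"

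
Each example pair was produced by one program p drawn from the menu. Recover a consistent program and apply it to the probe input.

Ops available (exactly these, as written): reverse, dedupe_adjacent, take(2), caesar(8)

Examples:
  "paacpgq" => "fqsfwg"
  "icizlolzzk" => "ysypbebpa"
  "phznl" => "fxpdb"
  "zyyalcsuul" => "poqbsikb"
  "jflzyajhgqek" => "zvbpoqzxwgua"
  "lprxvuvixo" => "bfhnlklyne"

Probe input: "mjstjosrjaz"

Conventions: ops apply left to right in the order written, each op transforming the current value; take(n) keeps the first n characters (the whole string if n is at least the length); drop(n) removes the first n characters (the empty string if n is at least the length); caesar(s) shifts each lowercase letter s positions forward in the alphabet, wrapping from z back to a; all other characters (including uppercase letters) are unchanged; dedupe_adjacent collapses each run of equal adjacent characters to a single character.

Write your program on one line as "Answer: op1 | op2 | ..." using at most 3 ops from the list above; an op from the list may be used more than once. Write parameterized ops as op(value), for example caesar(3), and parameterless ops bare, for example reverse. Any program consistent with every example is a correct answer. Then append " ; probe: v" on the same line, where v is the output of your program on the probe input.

caesar(8) | dedupe_adjacent | caesar(8) ; probe: "czijzeihzqp"

Check, running the answer program on each example:
  "paacpgq" -> "xiikxoy" -> "xikxoy" -> "fqsfwg"
  "icizlolzzk" -> "qkqhtwthhs" -> "qkqhtwths" -> "ysypbebpa"
  "phznl" -> "xphvt" -> "xphvt" -> "fxpdb"
  "zyyalcsuul" -> "hggitkacct" -> "hgitkact" -> "poqbsikb"
  "jflzyajhgqek" -> "rnthgirpoyms" -> "rnthgirpoyms" -> "zvbpoqzxwgua"
  "lprxvuvixo" -> "txzfdcdqfw" -> "txzfdcdqfw" -> "bfhnlklyne"
  probe: "mjstjosrjaz" -> "urabrwazrih" -> "urabrwazrih" -> "czijzeihzqp"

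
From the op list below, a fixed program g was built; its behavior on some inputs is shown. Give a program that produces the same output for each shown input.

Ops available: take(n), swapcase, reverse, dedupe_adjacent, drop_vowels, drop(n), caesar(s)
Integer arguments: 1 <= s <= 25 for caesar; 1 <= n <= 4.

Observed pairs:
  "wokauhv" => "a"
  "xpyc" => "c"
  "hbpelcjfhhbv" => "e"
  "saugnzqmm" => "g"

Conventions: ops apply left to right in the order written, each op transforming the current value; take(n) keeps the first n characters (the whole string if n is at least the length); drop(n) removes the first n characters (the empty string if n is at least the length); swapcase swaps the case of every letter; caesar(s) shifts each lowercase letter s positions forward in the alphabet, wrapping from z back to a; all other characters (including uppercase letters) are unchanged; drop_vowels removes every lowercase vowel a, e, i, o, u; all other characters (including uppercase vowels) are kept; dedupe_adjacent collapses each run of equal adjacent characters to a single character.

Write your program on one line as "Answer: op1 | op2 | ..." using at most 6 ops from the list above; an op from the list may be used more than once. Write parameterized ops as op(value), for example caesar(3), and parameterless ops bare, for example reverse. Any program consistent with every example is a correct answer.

dedupe_adjacent | drop(2) | take(2) | reverse | take(1)

Check, running the answer program on each example:
  "wokauhv" -> "wokauhv" -> "kauhv" -> "ka" -> "ak" -> "a"
  "xpyc" -> "xpyc" -> "yc" -> "yc" -> "cy" -> "c"
  "hbpelcjfhhbv" -> "hbpelcjfhbv" -> "pelcjfhbv" -> "pe" -> "ep" -> "e"
  "saugnzqmm" -> "saugnzqm" -> "ugnzqm" -> "ug" -> "gu" -> "g"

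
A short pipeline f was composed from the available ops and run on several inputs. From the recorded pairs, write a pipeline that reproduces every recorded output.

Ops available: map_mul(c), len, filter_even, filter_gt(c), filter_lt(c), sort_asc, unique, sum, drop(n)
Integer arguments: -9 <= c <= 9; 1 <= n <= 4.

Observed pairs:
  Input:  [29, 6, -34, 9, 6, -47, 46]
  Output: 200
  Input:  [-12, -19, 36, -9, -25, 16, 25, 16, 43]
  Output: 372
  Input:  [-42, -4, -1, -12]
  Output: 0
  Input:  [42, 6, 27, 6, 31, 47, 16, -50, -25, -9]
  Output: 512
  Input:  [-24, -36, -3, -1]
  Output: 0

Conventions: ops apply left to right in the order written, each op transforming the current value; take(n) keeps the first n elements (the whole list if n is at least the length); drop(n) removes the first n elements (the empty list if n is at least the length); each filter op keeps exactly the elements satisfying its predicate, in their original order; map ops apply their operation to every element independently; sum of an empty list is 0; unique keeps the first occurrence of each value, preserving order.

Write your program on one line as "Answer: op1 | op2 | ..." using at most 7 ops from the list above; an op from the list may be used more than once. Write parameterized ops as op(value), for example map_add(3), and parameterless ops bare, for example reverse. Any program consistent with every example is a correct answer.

filter_gt(-2) | map_mul(-2) | sort_asc | drop(1) | map_mul(-2) | sum

Check, running the answer program on each example:
  [29, 6, -34, 9, 6, -47, 46] -> [29, 6, 9, 6, 46] -> [-58, -12, -18, -12, -92] -> [-92, -58, -18, -12, -12] -> [-58, -18, -12, -12] -> [116, 36, 24, 24] -> 200
  [-12, -19, 36, -9, -25, 16, 25, 16, 43] -> [36, 16, 25, 16, 43] -> [-72, -32, -50, -32, -86] -> [-86, -72, -50, -32, -32] -> [-72, -50, -32, -32] -> [144, 100, 64, 64] -> 372
  [-42, -4, -1, -12] -> [-1] -> [2] -> [2] -> [] -> [] -> 0
  [42, 6, 27, 6, 31, 47, 16, -50, -25, -9] -> [42, 6, 27, 6, 31, 47, 16] -> [-84, -12, -54, -12, -62, -94, -32] -> [-94, -84, -62, -54, -32, -12, -12] -> [-84, -62, -54, -32, -12, -12] -> [168, 124, 108, 64, 24, 24] -> 512
  [-24, -36, -3, -1] -> [-1] -> [2] -> [2] -> [] -> [] -> 0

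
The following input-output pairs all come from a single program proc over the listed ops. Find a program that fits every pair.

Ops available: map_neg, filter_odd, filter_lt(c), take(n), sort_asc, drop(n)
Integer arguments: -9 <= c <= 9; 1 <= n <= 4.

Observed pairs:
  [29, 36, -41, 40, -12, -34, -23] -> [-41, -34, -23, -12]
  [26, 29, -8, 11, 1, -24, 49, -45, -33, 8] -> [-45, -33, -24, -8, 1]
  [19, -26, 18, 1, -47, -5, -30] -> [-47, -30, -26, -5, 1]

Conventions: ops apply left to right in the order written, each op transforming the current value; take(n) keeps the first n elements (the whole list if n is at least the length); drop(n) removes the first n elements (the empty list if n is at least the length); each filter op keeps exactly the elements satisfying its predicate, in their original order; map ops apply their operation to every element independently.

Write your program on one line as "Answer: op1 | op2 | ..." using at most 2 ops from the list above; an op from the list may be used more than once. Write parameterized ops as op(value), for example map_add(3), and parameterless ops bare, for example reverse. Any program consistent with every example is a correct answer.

sort_asc | filter_lt(4)

Check, running the answer program on each example:
  [29, 36, -41, 40, -12, -34, -23] -> [-41, -34, -23, -12, 29, 36, 40] -> [-41, -34, -23, -12]
  [26, 29, -8, 11, 1, -24, 49, -45, -33, 8] -> [-45, -33, -24, -8, 1, 8, 11, 26, 29, 49] -> [-45, -33, -24, -8, 1]
  [19, -26, 18, 1, -47, -5, -30] -> [-47, -30, -26, -5, 1, 18, 19] -> [-47, -30, -26, -5, 1]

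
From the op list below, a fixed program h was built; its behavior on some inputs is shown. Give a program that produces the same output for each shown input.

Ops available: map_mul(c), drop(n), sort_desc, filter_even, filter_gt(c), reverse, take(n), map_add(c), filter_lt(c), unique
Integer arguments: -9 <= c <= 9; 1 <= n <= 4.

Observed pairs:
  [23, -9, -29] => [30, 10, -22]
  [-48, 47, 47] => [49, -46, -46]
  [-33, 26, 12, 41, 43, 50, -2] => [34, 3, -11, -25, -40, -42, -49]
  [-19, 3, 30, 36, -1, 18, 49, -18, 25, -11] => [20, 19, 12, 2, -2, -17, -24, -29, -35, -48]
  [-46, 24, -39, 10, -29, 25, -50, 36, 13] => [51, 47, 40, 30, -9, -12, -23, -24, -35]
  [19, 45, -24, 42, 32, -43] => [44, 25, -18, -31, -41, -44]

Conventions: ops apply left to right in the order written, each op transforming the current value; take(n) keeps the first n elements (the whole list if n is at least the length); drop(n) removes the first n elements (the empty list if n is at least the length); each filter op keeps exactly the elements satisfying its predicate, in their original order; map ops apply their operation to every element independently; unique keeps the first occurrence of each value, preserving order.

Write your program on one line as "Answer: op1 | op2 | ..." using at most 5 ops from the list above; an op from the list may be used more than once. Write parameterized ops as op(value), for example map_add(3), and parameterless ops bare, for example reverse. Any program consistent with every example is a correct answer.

map_add(-9) | map_mul(-1) | map_add(-8) | sort_desc

Check, running the answer program on each example:
  [23, -9, -29] -> [14, -18, -38] -> [-14, 18, 38] -> [-22, 10, 30] -> [30, 10, -22]
  [-48, 47, 47] -> [-57, 38, 38] -> [57, -38, -38] -> [49, -46, -46] -> [49, -46, -46]
  [-33, 26, 12, 41, 43, 50, -2] -> [-42, 17, 3, 32, 34, 41, -11] -> [42, -17, -3, -32, -34, -41, 11] -> [34, -25, -11, -40, -42, -49, 3] -> [34, 3, -11, -25, -40, -42, -49]
  [-19, 3, 30, 36, -1, 18, 49, -18, 25, -11] -> [-28, -6, 21, 27, -10, 9, 40, -27, 16, -20] -> [28, 6, -21, -27, 10, -9, -40, 27, -16, 20] -> [20, -2, -29, -35, 2, -17, -48, 19, -24, 12] -> [20, 19, 12, 2, -2, -17, -24, -29, -35, -48]
  [-46, 24, -39, 10, -29, 25, -50, 36, 13] -> [-55, 15, -48, 1, -38, 16, -59, 27, 4] -> [55, -15, 48, -1, 38, -16, 59, -27, -4] -> [47, -23, 40, -9, 30, -24, 51, -35, -12] -> [51, 47, 40, 30, -9, -12, -23, -24, -35]
  [19, 45, -24, 42, 32, -43] -> [10, 36, -33, 33, 23, -52] -> [-10, -36, 33, -33, -23, 52] -> [-18, -44, 25, -41, -31, 44] -> [44, 25, -18, -31, -41, -44]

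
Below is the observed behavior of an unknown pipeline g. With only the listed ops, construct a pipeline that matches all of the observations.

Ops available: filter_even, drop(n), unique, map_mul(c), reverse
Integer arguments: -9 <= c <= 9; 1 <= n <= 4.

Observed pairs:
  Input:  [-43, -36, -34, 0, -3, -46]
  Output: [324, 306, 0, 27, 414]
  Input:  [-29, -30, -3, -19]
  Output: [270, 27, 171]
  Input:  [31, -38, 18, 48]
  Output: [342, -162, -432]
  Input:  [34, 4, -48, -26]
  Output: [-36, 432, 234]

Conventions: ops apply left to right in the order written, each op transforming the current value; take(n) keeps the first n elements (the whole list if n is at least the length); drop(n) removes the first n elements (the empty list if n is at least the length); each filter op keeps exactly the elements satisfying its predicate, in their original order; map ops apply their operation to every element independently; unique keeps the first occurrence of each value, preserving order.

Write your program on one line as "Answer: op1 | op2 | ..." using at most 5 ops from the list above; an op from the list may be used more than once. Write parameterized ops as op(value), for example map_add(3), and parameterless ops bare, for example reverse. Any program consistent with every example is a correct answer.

reverse | map_mul(-9) | reverse | drop(1)

Check, running the answer program on each example:
  [-43, -36, -34, 0, -3, -46] -> [-46, -3, 0, -34, -36, -43] -> [414, 27, 0, 306, 324, 387] -> [387, 324, 306, 0, 27, 414] -> [324, 306, 0, 27, 414]
  [-29, -30, -3, -19] -> [-19, -3, -30, -29] -> [171, 27, 270, 261] -> [261, 270, 27, 171] -> [270, 27, 171]
  [31, -38, 18, 48] -> [48, 18, -38, 31] -> [-432, -162, 342, -279] -> [-279, 342, -162, -432] -> [342, -162, -432]
  [34, 4, -48, -26] -> [-26, -48, 4, 34] -> [234, 432, -36, -306] -> [-306, -36, 432, 234] -> [-36, 432, 234]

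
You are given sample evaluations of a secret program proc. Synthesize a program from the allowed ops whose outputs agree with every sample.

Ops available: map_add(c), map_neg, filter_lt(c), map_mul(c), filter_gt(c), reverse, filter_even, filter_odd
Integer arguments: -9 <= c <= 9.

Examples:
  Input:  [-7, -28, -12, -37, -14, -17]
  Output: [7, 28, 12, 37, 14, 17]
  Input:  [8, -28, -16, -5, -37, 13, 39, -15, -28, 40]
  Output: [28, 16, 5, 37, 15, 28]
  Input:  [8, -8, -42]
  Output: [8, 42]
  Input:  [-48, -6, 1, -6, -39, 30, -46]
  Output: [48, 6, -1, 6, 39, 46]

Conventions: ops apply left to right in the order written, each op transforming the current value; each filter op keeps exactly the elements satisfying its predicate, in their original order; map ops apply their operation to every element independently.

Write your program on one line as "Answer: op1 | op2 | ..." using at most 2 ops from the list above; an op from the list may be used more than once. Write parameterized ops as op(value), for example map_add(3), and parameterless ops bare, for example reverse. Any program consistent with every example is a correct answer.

map_neg | filter_gt(-4)

Check, running the answer program on each example:
  [-7, -28, -12, -37, -14, -17] -> [7, 28, 12, 37, 14, 17] -> [7, 28, 12, 37, 14, 17]
  [8, -28, -16, -5, -37, 13, 39, -15, -28, 40] -> [-8, 28, 16, 5, 37, -13, -39, 15, 28, -40] -> [28, 16, 5, 37, 15, 28]
  [8, -8, -42] -> [-8, 8, 42] -> [8, 42]
  [-48, -6, 1, -6, -39, 30, -46] -> [48, 6, -1, 6, 39, -30, 46] -> [48, 6, -1, 6, 39, 46]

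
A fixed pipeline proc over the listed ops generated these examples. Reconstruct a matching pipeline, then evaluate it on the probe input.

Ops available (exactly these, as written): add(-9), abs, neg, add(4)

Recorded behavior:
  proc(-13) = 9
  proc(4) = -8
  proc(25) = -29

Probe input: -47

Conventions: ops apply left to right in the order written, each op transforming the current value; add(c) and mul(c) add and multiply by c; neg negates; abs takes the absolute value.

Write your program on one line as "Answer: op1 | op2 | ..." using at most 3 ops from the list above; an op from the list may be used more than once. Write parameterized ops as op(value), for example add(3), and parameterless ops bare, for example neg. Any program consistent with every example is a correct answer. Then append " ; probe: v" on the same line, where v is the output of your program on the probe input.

add(4) | neg ; probe: 43

Check, running the answer program on each example:
  -13 -> -9 -> 9
  4 -> 8 -> -8
  25 -> 29 -> -29
  probe: -47 -> -43 -> 43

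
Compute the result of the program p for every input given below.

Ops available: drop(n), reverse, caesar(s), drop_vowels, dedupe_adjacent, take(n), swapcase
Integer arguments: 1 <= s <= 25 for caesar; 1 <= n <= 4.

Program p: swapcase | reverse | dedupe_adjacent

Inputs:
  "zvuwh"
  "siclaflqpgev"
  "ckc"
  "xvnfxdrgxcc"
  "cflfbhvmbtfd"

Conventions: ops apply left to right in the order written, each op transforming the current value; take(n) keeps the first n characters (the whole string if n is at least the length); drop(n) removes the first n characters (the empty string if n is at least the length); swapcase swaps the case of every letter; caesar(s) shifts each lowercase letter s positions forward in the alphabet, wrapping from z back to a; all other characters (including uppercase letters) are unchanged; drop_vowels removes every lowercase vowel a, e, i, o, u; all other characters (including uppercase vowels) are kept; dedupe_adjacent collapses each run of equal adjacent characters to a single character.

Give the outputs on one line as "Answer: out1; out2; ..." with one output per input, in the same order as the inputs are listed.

"HWUVZ"; "VEGPQLFALCIS"; "CKC"; "CXGRDXFNVX"; "DFTBMVHBFLFC"

Execution, op by op:
  "zvuwh" -> "ZVUWH" -> "HWUVZ" -> "HWUVZ"
  "siclaflqpgev" -> "SICLAFLQPGEV" -> "VEGPQLFALCIS" -> "VEGPQLFALCIS"
  "ckc" -> "CKC" -> "CKC" -> "CKC"
  "xvnfxdrgxcc" -> "XVNFXDRGXCC" -> "CCXGRDXFNVX" -> "CXGRDXFNVX"
  "cflfbhvmbtfd" -> "CFLFBHVMBTFD" -> "DFTBMVHBFLFC" -> "DFTBMVHBFLFC"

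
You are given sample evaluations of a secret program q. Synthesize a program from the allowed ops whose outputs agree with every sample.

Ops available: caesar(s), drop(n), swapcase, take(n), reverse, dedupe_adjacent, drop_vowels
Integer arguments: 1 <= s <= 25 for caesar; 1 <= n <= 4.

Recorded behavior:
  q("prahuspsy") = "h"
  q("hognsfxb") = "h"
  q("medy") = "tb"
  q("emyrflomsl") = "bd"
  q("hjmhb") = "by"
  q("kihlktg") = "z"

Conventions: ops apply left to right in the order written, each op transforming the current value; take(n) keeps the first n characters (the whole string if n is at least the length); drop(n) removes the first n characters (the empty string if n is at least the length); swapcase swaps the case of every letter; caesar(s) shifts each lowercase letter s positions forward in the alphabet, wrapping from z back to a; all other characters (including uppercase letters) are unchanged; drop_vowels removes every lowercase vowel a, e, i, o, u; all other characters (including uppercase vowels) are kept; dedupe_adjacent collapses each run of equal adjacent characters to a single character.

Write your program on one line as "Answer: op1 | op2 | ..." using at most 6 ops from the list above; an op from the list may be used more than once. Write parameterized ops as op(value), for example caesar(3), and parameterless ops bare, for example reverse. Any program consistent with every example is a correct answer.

reverse | caesar(15) | take(4) | drop(2) | drop_vowels

Check, running the answer program on each example:
  "prahuspsy" -> "yspsuharp" -> "nhehjwpge" -> "nheh" -> "eh" -> "h"
  "hognsfxb" -> "bxfsngoh" -> "qmuhcvdw" -> "qmuh" -> "uh" -> "h"
  "medy" -> "ydem" -> "nstb" -> "nstb" -> "tb" -> "tb"
  "emyrflomsl" -> "lsmolfryme" -> "ahbdaugnbt" -> "ahbd" -> "bd" -> "bd"
  "hjmhb" -> "bhmjh" -> "qwbyw" -> "qwby" -> "by" -> "by"
  "kihlktg" -> "gtklhik" -> "vizawxz" -> "viza" -> "za" -> "z"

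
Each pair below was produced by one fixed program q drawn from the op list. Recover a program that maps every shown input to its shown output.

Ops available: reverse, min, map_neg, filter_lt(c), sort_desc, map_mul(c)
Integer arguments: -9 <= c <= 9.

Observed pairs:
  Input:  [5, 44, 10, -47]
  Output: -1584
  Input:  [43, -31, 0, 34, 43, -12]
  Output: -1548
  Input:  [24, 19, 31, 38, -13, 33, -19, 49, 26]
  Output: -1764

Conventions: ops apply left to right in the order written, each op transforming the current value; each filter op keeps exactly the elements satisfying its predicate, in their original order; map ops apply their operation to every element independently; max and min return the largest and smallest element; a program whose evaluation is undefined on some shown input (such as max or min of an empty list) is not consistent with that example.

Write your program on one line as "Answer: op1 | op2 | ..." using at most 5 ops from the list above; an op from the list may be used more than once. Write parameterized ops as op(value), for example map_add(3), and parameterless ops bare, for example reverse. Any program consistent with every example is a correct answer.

sort_desc | map_mul(4) | map_mul(9) | map_neg | min

Check, running the answer program on each example:
  [5, 44, 10, -47] -> [44, 10, 5, -47] -> [176, 40, 20, -188] -> [1584, 360, 180, -1692] -> [-1584, -360, -180, 1692] -> -1584
  [43, -31, 0, 34, 43, -12] -> [43, 43, 34, 0, -12, -31] -> [172, 172, 136, 0, -48, -124] -> [1548, 1548, 1224, 0, -432, -1116] -> [-1548, -1548, -1224, 0, 432, 1116] -> -1548
  [24, 19, 31, 38, -13, 33, -19, 49, 26] -> [49, 38, 33, 31, 26, 24, 19, -13, -19] -> [196, 152, 132, 124, 104, 96, 76, -52, -76] -> [1764, 1368, 1188, 1116, 936, 864, 684, -468, -684] -> [-1764, -1368, -1188, -1116, -936, -864, -684, 468, 684] -> -1764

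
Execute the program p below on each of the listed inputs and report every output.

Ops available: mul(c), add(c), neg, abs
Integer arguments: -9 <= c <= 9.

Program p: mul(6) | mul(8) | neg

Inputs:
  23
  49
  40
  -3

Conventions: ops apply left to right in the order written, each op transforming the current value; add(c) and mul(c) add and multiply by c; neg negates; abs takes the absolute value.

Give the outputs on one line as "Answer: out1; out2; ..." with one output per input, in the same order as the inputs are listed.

-1104; -2352; -1920; 144

Execution, op by op:
  23 -> 138 -> 1104 -> -1104
  49 -> 294 -> 2352 -> -2352
  40 -> 240 -> 1920 -> -1920
  -3 -> -18 -> -144 -> 144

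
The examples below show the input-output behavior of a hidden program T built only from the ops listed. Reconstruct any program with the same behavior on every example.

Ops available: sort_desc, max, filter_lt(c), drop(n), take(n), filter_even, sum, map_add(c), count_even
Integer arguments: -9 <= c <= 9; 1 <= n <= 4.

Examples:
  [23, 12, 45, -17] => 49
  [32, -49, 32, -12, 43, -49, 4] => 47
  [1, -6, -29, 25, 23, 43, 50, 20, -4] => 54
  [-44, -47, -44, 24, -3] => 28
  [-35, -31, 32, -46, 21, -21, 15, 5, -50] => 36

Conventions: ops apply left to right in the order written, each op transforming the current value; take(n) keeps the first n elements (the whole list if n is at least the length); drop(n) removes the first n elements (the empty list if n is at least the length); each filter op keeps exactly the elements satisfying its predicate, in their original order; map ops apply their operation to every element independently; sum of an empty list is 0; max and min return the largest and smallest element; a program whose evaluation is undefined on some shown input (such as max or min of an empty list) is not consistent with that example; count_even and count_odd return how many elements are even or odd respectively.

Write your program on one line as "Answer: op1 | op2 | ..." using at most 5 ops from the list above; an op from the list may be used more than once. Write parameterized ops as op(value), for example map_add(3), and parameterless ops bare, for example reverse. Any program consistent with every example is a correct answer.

map_add(-5) | sort_desc | map_add(9) | max

Check, running the answer program on each example:
  [23, 12, 45, -17] -> [18, 7, 40, -22] -> [40, 18, 7, -22] -> [49, 27, 16, -13] -> 49
  [32, -49, 32, -12, 43, -49, 4] -> [27, -54, 27, -17, 38, -54, -1] -> [38, 27, 27, -1, -17, -54, -54] -> [47, 36, 36, 8, -8, -45, -45] -> 47
  [1, -6, -29, 25, 23, 43, 50, 20, -4] -> [-4, -11, -34, 20, 18, 38, 45, 15, -9] -> [45, 38, 20, 18, 15, -4, -9, -11, -34] -> [54, 47, 29, 27, 24, 5, 0, -2, -25] -> 54
  [-44, -47, -44, 24, -3] -> [-49, -52, -49, 19, -8] -> [19, -8, -49, -49, -52] -> [28, 1, -40, -40, -43] -> 28
  [-35, -31, 32, -46, 21, -21, 15, 5, -50] -> [-40, -36, 27, -51, 16, -26, 10, 0, -55] -> [27, 16, 10, 0, -26, -36, -40, -51, -55] -> [36, 25, 19, 9, -17, -27, -31, -42, -46] -> 36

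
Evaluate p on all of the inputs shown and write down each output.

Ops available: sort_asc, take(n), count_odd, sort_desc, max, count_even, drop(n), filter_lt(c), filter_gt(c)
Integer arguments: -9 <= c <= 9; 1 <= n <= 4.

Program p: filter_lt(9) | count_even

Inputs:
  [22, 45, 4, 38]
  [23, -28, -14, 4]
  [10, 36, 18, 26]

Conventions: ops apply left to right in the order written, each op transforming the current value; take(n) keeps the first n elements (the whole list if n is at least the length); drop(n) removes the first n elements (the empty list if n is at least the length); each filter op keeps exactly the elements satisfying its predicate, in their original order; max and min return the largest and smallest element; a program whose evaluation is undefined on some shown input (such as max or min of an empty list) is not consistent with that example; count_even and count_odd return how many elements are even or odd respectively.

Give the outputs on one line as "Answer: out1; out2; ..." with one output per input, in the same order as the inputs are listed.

1; 3; 0

Execution, op by op:
  [22, 45, 4, 38] -> [4] -> 1
  [23, -28, -14, 4] -> [-28, -14, 4] -> 3
  [10, 36, 18, 26] -> [] -> 0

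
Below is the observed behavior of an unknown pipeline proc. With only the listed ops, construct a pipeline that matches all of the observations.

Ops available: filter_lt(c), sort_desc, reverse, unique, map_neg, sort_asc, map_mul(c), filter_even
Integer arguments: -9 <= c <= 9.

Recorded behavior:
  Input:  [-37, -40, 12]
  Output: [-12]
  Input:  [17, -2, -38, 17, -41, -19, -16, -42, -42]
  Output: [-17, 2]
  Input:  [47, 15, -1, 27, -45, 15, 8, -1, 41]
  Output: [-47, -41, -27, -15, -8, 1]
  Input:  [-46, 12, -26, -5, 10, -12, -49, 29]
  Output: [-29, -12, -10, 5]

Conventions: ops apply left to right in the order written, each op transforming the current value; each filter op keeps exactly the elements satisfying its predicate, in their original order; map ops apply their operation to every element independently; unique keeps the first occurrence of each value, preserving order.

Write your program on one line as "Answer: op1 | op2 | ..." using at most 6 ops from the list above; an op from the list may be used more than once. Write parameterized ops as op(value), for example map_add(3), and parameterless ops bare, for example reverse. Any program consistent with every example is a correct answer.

sort_asc | map_neg | sort_asc | filter_lt(9) | unique

Check, running the answer program on each example:
  [-37, -40, 12] -> [-40, -37, 12] -> [40, 37, -12] -> [-12, 37, 40] -> [-12] -> [-12]
  [17, -2, -38, 17, -41, -19, -16, -42, -42] -> [-42, -42, -41, -38, -19, -16, -2, 17, 17] -> [42, 42, 41, 38, 19, 16, 2, -17, -17] -> [-17, -17, 2, 16, 19, 38, 41, 42, 42] -> [-17, -17, 2] -> [-17, 2]
  [47, 15, -1, 27, -45, 15, 8, -1, 41] -> [-45, -1, -1, 8, 15, 15, 27, 41, 47] -> [45, 1, 1, -8, -15, -15, -27, -41, -47] -> [-47, -41, -27, -15, -15, -8, 1, 1, 45] -> [-47, -41, -27, -15, -15, -8, 1, 1] -> [-47, -41, -27, -15, -8, 1]
  [-46, 12, -26, -5, 10, -12, -49, 29] -> [-49, -46, -26, -12, -5, 10, 12, 29] -> [49, 46, 26, 12, 5, -10, -12, -29] -> [-29, -12, -10, 5, 12, 26, 46, 49] -> [-29, -12, -10, 5] -> [-29, -12, -10, 5]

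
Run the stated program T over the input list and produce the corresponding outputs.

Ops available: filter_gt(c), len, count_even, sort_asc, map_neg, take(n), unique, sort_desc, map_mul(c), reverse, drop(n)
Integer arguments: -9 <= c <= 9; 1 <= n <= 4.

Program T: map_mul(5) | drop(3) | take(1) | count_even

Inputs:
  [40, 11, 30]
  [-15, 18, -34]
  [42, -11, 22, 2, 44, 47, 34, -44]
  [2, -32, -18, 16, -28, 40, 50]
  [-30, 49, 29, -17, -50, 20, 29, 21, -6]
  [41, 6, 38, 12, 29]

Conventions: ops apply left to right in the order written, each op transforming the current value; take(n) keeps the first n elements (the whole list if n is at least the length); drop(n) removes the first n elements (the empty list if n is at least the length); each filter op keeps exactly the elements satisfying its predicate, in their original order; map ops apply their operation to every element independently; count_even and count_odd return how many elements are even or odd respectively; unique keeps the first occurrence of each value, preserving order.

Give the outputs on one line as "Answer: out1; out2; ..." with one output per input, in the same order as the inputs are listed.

Execution, op by op:
  [40, 11, 30] -> [200, 55, 150] -> [] -> [] -> 0
  [-15, 18, -34] -> [-75, 90, -170] -> [] -> [] -> 0
  [42, -11, 22, 2, 44, 47, 34, -44] -> [210, -55, 110, 10, 220, 235, 170, -220] -> [10, 220, 235, 170, -220] -> [10] -> 1
  [2, -32, -18, 16, -28, 40, 50] -> [10, -160, -90, 80, -140, 200, 250] -> [80, -140, 200, 250] -> [80] -> 1
  [-30, 49, 29, -17, -50, 20, 29, 21, -6] -> [-150, 245, 145, -85, -250, 100, 145, 105, -30] -> [-85, -250, 100, 145, 105, -30] -> [-85] -> 0
  [41, 6, 38, 12, 29] -> [205, 30, 190, 60, 145] -> [60, 145] -> [60] -> 1

0; 0; 1; 1; 0; 1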